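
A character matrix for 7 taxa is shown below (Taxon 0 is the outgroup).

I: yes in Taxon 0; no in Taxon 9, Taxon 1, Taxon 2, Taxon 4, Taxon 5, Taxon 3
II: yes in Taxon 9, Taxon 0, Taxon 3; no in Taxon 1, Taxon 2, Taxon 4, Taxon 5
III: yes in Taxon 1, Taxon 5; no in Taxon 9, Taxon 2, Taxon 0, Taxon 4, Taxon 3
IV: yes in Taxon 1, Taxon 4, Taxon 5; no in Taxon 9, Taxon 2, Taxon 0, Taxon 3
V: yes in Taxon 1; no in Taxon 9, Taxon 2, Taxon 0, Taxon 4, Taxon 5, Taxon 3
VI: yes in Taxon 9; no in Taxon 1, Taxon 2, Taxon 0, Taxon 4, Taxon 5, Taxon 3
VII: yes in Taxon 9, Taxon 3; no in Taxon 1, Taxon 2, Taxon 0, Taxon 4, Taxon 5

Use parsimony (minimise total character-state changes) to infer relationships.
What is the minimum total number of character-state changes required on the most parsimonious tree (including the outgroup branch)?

Character polarity is set by the outgroup: the derived state is whichever differs from the outgroup's state, so for I, II the derived state is 'no', and for the remaining characters it is 'yes'.
I (derived state 'no') is shared by all ingroup taxa — unites the whole ingroup.
II: derived state 'no' in Taxon 1, Taxon 2, Taxon 4, and Taxon 5 only — synapomorphy for {Taxon 1, Taxon 2, Taxon 4, Taxon 5}.
III (derived state 'yes') is shared by Taxon 1 and Taxon 5 — a synapomorphy uniting that clade.
IV (derived state 'yes') is shared by Taxon 1, Taxon 4, and Taxon 5 — a synapomorphy uniting that clade.
V (derived state 'yes') is unique to Taxon 1 (autapomorphy; uninformative for grouping).
VI (derived state 'yes') is unique to Taxon 9 (autapomorphy; uninformative for grouping).
VII: derived state 'yes' in Taxon 3 and Taxon 9 only — synapomorphy for {Taxon 3, Taxon 9}.
Most parsimonious ingroup topology: ((Taxon 9,Taxon 3),(Taxon 2,(Taxon 4,(Taxon 5,Taxon 1)))).
Changes per character on this tree: I: 1; II: 1; III: 1; IV: 1; V: 1; VI: 1; VII: 1.
Total = 7.

7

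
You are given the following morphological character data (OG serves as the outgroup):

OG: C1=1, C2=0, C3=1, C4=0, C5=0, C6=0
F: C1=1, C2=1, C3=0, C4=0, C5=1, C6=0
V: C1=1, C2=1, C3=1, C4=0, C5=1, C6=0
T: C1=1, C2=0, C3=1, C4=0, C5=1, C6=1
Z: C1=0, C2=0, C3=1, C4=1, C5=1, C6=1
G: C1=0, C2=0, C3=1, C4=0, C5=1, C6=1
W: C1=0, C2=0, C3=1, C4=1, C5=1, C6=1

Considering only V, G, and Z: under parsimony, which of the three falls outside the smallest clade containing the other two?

V

Character polarity is set by the outgroup: the derived state is whichever differs from the outgroup's state, so for C1, C3 the derived state is '0', and for the remaining characters it is '1'.
C1: derived state '0' in G, W, and Z only — synapomorphy for {G, W, Z}.
Only F and V show the derived state '1' for C2, supporting them as a clade.
C3: derived state '0' in F only — an autapomorphy, so it tells us nothing about relationships among taxa.
C4 (derived state '1') is shared by W and Z — a synapomorphy uniting that clade.
All ingroup taxa share the derived state '1' for C5; it defines the ingroup but does not resolve relationships within it.
Only G, T, W, and Z show the derived state '1' for C6, supporting them as a clade.
Most parsimonious ingroup topology: ((F,V),(T,((Z,W),G))).
Z and G share a more recent common ancestor with each other than either does with V, so V is the least closely related of the three.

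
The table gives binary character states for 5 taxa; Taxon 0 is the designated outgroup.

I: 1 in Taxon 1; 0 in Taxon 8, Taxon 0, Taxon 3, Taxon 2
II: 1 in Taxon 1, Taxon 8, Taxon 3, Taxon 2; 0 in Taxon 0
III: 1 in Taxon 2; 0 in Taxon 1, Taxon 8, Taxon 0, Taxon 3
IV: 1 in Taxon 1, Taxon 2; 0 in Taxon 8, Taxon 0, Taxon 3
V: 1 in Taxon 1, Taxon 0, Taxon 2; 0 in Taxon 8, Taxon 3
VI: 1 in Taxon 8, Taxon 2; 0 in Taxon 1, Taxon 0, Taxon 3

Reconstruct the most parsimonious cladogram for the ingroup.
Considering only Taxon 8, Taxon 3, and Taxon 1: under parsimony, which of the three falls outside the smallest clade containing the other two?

Character polarity is set by the outgroup: the derived state is whichever differs from the outgroup's state, so for V the derived state is '0', and for the remaining characters it is '1'.
I (derived state '1') is unique to Taxon 1 (autapomorphy; uninformative for grouping).
II (derived state '1') is shared by all ingroup taxa — unites the whole ingroup.
III: derived state '1' in Taxon 2 only — an autapomorphy, so it tells us nothing about relationships among taxa.
IV (derived state '1') is shared by Taxon 1 and Taxon 2 — a synapomorphy uniting that clade.
V: derived state '0' in Taxon 3 and Taxon 8 only — synapomorphy for {Taxon 3, Taxon 8}.
VI groups Taxon 2 and Taxon 8, which is incompatible with the clades supported by the remaining characters; treating it as convergent (homoplasy) costs fewer steps than any alternative tree.
Most parsimonious ingroup topology: ((Taxon 2,Taxon 1),(Taxon 3,Taxon 8)).
Taxon 8 and Taxon 3 share a more recent common ancestor with each other than either does with Taxon 1, so Taxon 1 is the least closely related of the three.

Taxon 1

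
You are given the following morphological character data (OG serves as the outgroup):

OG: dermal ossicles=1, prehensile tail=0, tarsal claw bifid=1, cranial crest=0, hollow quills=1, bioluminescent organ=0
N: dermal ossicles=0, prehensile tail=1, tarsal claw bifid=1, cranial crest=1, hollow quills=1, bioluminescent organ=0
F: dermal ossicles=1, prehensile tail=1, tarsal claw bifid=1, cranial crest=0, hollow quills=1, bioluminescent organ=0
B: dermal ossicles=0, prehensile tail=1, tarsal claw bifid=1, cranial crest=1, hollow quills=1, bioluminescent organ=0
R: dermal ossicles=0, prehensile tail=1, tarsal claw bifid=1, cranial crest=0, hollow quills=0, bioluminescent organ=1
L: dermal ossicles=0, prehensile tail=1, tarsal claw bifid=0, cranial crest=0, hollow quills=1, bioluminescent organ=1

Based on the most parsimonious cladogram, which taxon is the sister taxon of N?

Character polarity is set by the outgroup: the derived state is whichever differs from the outgroup's state, so for dermal ossicles, tarsal claw bifid, hollow quills the derived state is '0', and for the remaining characters it is '1'.
Only B, L, N, and R show the derived state '0' for dermal ossicles, supporting them as a clade.
prehensile tail (derived state '1') is shared by all ingroup taxa — unites the whole ingroup.
tarsal claw bifid: derived state '0' in L only — an autapomorphy, so it tells us nothing about relationships among taxa.
Only B and N show the derived state '1' for cranial crest, supporting them as a clade.
hollow quills: derived state '0' in R only — an autapomorphy, so it tells us nothing about relationships among taxa.
Only L and R show the derived state '1' for bioluminescent organ, supporting them as a clade.
Most parsimonious ingroup topology: (((N,B),(R,L)),F).
N and B form a cherry on this tree, so they are sister taxa.

B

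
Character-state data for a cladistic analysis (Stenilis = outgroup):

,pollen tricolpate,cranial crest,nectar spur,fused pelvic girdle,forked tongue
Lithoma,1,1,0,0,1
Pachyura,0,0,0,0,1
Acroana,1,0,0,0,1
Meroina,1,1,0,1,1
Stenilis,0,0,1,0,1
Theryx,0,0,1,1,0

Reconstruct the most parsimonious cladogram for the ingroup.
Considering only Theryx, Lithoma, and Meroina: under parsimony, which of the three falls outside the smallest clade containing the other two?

Theryx

Character polarity is set by the outgroup: the derived state is whichever differs from the outgroup's state, so for nectar spur, forked tongue the derived state is '0', and for the remaining characters it is '1'.
Only Acroana, Lithoma, and Meroina show the derived state '1' for pollen tricolpate, supporting them as a clade.
Only Lithoma and Meroina show the derived state '1' for cranial crest, supporting them as a clade.
Only Acroana, Lithoma, Meroina, and Pachyura show the derived state '0' for nectar spur, supporting them as a clade.
fused pelvic girdle groups Meroina and Theryx, which is incompatible with the clades supported by the remaining characters; treating it as convergent (homoplasy) costs fewer steps than any alternative tree.
forked tongue: derived state '0' in Theryx only — an autapomorphy, so it tells us nothing about relationships among taxa.
Most parsimonious ingroup topology: ((Pachyura,(Acroana,(Lithoma,Meroina))),Theryx).
Lithoma and Meroina share a more recent common ancestor with each other than either does with Theryx, so Theryx is the least closely related of the three.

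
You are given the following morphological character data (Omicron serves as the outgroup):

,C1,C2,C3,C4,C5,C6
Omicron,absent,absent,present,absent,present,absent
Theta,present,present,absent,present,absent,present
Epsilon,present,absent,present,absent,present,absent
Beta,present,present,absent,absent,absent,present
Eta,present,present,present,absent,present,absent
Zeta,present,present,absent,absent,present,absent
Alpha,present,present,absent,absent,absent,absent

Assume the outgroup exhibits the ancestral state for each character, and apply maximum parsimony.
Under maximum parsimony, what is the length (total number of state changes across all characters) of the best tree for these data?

6

Character polarity is set by the outgroup: the derived state is whichever differs from the outgroup's state, so for C3, C5 the derived state is 'absent', and for the remaining characters it is 'present'.
All ingroup taxa share the derived state 'present' for C1; it defines the ingroup but does not resolve relationships within it.
C2: derived state 'present' in Alpha, Beta, Eta, Theta, and Zeta only — synapomorphy for {Alpha, Beta, Eta, Theta, Zeta}.
C3: derived state 'absent' in Alpha, Beta, Theta, and Zeta only — synapomorphy for {Alpha, Beta, Theta, Zeta}.
C4: derived state 'present' in Theta only — an autapomorphy, so it tells us nothing about relationships among taxa.
C5 (derived state 'absent') is shared by Alpha, Beta, and Theta — a synapomorphy uniting that clade.
C6: derived state 'present' in Beta and Theta only — synapomorphy for {Beta, Theta}.
Most parsimonious ingroup topology: (((((Theta,Beta),Alpha),Zeta),Eta),Epsilon).
Changes per character on this tree: C1: 1; C2: 1; C3: 1; C4: 1; C5: 1; C6: 1.
Total = 6.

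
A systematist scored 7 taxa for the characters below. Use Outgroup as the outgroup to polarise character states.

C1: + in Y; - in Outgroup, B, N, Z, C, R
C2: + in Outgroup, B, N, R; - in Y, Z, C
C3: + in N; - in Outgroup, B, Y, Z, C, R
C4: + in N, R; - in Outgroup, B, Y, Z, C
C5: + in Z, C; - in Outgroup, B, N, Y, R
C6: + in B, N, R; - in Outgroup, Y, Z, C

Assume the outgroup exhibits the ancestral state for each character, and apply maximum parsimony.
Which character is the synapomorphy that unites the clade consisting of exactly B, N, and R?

Character polarity is set by the outgroup: the derived state is whichever differs from the outgroup's state, so for C2 the derived state is '-', and for the remaining characters it is '+'.
C1 (derived state '+') is unique to Y (autapomorphy; uninformative for grouping).
C2 (derived state '-') is shared by C, Y, and Z — a synapomorphy uniting that clade.
C3 (derived state '+') is unique to N (autapomorphy; uninformative for grouping).
C4 (derived state '+') is shared by N and R — a synapomorphy uniting that clade.
C5 (derived state '+') is shared by C and Z — a synapomorphy uniting that clade.
C6: derived state '+' in B, N, and R only — synapomorphy for {B, N, R}.
Most parsimonious ingroup topology: ((B,(N,R)),(Y,(Z,C))).
The clade {B, N, R} is supported by C6: its derived state '+' occurs in exactly those taxa and in no other taxon (including the outgroup).

C6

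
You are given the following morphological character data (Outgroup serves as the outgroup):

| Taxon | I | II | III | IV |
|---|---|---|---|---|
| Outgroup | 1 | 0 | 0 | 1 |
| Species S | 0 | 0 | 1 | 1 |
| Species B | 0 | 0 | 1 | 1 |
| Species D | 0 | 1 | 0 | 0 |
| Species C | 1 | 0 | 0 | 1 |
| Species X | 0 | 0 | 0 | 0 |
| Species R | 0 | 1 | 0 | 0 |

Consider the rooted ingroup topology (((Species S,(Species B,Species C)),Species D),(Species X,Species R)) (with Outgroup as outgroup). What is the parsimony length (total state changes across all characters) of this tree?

Map each character onto (((Species S,(Species B,Species C)),Species D),(Species X,Species R)) (rooted by Outgroup) and count the minimum state changes it requires (Fitch parsimony):
I: 2; II: 2; III: 2; IV: 2.
Total tree length = 8.

8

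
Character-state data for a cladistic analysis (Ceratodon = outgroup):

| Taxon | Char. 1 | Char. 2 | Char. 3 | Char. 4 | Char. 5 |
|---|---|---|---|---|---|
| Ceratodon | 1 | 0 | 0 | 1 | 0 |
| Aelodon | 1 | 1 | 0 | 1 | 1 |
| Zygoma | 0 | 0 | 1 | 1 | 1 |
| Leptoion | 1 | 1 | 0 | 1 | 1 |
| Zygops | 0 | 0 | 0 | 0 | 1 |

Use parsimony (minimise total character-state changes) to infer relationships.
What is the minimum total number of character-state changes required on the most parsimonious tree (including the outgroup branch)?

Character polarity is set by the outgroup: the derived state is whichever differs from the outgroup's state, so for Char. 1, Char. 4 the derived state is '0', and for the remaining characters it is '1'.
Char. 1 (derived state '0') is shared by Zygoma and Zygops — a synapomorphy uniting that clade.
Char. 2 (derived state '1') is shared by Aelodon and Leptoion — a synapomorphy uniting that clade.
Char. 3: derived state '1' in Zygoma only — an autapomorphy, so it tells us nothing about relationships among taxa.
Char. 4: derived state '0' in Zygops only — an autapomorphy, so it tells us nothing about relationships among taxa.
All ingroup taxa share the derived state '1' for Char. 5; it defines the ingroup but does not resolve relationships within it.
Most parsimonious ingroup topology: ((Aelodon,Leptoion),(Zygoma,Zygops)).
Changes per character on this tree: Char. 1: 1; Char. 2: 1; Char. 3: 1; Char. 4: 1; Char. 5: 1.
Total = 5.

5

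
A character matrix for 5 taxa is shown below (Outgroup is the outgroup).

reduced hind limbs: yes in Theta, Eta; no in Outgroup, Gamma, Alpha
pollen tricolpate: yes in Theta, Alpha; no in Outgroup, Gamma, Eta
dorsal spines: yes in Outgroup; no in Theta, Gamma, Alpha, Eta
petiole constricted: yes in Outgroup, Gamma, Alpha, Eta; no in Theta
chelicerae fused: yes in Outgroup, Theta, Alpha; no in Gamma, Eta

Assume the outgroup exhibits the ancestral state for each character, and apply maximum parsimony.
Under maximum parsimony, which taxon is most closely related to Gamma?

Eta

Character polarity is set by the outgroup: the derived state is whichever differs from the outgroup's state, so for dorsal spines, petiole constricted, chelicerae fused the derived state is 'no', and for the remaining characters it is 'yes'.
reduced hind limbs groups Eta and Theta, which is incompatible with the clades supported by the remaining characters; treating it as convergent (homoplasy) costs fewer steps than any alternative tree.
Only Alpha and Theta show the derived state 'yes' for pollen tricolpate, supporting them as a clade.
All ingroup taxa share the derived state 'no' for dorsal spines; it defines the ingroup but does not resolve relationships within it.
petiole constricted (derived state 'no') is unique to Theta (autapomorphy; uninformative for grouping).
chelicerae fused (derived state 'no') is shared by Eta and Gamma — a synapomorphy uniting that clade.
Most parsimonious ingroup topology: ((Theta,Alpha),(Gamma,Eta)).
Gamma and Eta form a cherry on this tree, so they are sister taxa.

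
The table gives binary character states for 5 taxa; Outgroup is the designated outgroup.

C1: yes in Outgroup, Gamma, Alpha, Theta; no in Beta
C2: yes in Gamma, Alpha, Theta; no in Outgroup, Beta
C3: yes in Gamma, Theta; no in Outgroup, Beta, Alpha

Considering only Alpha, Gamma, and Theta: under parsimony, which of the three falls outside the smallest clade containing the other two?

Character polarity is set by the outgroup: the derived state is whichever differs from the outgroup's state, so for C1 the derived state is 'no', and for the remaining characters it is 'yes'.
C1 (derived state 'no') is unique to Beta (autapomorphy; uninformative for grouping).
C2: derived state 'yes' in Alpha, Gamma, and Theta only — synapomorphy for {Alpha, Gamma, Theta}.
C3: derived state 'yes' in Gamma and Theta only — synapomorphy for {Gamma, Theta}.
Most parsimonious ingroup topology: (((Gamma,Theta),Alpha),Beta).
Theta and Gamma share a more recent common ancestor with each other than either does with Alpha, so Alpha is the least closely related of the three.

Alpha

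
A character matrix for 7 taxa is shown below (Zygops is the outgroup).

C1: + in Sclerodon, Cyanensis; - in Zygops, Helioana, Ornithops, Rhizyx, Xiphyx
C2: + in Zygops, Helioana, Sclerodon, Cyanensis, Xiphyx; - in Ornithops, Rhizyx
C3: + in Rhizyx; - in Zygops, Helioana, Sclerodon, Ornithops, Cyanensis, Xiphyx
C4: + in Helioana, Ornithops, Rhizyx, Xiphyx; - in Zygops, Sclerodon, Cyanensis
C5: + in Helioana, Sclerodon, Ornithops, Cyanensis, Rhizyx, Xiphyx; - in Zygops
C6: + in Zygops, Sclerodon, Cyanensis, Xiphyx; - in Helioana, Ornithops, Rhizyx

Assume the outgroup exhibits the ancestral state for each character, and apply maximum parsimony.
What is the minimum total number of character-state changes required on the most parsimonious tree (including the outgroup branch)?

6

Character polarity is set by the outgroup: the derived state is whichever differs from the outgroup's state, so for C2, C6 the derived state is '-', and for the remaining characters it is '+'.
C1 (derived state '+') is shared by Cyanensis and Sclerodon — a synapomorphy uniting that clade.
C2: derived state '-' in Ornithops and Rhizyx only — synapomorphy for {Ornithops, Rhizyx}.
C3: derived state '+' in Rhizyx only — an autapomorphy, so it tells us nothing about relationships among taxa.
Only Helioana, Ornithops, Rhizyx, and Xiphyx show the derived state '+' for C4, supporting them as a clade.
All ingroup taxa share the derived state '+' for C5; it defines the ingroup but does not resolve relationships within it.
C6: derived state '-' in Helioana, Ornithops, and Rhizyx only — synapomorphy for {Helioana, Ornithops, Rhizyx}.
Most parsimonious ingroup topology: (((Helioana,(Ornithops,Rhizyx)),Xiphyx),(Sclerodon,Cyanensis)).
Changes per character on this tree: C1: 1; C2: 1; C3: 1; C4: 1; C5: 1; C6: 1.
Total = 6.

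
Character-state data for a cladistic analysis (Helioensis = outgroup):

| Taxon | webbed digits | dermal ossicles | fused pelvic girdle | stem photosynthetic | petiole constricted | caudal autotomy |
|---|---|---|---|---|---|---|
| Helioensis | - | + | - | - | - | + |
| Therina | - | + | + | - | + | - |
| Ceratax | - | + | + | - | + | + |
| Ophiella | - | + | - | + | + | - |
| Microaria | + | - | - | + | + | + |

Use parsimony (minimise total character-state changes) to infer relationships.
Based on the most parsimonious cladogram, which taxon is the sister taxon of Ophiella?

Microaria

Character polarity is set by the outgroup: the derived state is whichever differs from the outgroup's state, so for dermal ossicles, caudal autotomy the derived state is '-', and for the remaining characters it is '+'.
webbed digits: derived state '+' in Microaria only — an autapomorphy, so it tells us nothing about relationships among taxa.
dermal ossicles: derived state '-' in Microaria only — an autapomorphy, so it tells us nothing about relationships among taxa.
fused pelvic girdle: derived state '+' in Ceratax and Therina only — synapomorphy for {Ceratax, Therina}.
stem photosynthetic (derived state '+') is shared by Microaria and Ophiella — a synapomorphy uniting that clade.
All ingroup taxa share the derived state '+' for petiole constricted; it defines the ingroup but does not resolve relationships within it.
caudal autotomy (state '-') occurs in Ophiella and Therina but conflicts with the nesting implied by the other characters — most parsimoniously interpreted as homoplasy.
Most parsimonious ingroup topology: ((Therina,Ceratax),(Ophiella,Microaria)).
Ophiella and Microaria form a cherry on this tree, so they are sister taxa.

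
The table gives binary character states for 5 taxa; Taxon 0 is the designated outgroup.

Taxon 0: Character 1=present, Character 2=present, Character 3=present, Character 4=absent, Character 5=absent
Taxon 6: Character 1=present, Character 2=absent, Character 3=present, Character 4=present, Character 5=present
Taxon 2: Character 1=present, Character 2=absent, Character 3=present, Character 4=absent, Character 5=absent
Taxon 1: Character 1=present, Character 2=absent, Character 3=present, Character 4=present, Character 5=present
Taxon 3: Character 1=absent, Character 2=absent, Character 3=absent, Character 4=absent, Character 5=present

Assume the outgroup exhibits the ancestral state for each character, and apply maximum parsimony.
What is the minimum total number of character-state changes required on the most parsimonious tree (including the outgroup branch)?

5

Character polarity is set by the outgroup: the derived state is whichever differs from the outgroup's state, so for Character 1, Character 2, Character 3 the derived state is 'absent', and for the remaining characters it is 'present'.
Character 1 (derived state 'absent') is unique to Taxon 3 (autapomorphy; uninformative for grouping).
All ingroup taxa share the derived state 'absent' for Character 2; it defines the ingroup but does not resolve relationships within it.
Character 3: derived state 'absent' in Taxon 3 only — an autapomorphy, so it tells us nothing about relationships among taxa.
Character 4 (derived state 'present') is shared by Taxon 1 and Taxon 6 — a synapomorphy uniting that clade.
Character 5: derived state 'present' in Taxon 1, Taxon 3, and Taxon 6 only — synapomorphy for {Taxon 1, Taxon 3, Taxon 6}.
Most parsimonious ingroup topology: (((Taxon 6,Taxon 1),Taxon 3),Taxon 2).
Changes per character on this tree: Character 1: 1; Character 2: 1; Character 3: 1; Character 4: 1; Character 5: 1.
Total = 5.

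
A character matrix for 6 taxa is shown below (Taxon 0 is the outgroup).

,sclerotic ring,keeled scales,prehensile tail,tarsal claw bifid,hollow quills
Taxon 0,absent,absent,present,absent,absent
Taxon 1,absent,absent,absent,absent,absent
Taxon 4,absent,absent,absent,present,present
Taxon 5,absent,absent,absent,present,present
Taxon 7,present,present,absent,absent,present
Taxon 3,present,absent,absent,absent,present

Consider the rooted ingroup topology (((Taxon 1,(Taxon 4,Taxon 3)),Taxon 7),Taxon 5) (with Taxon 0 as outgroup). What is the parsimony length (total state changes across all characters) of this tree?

8

Map each character onto (((Taxon 1,(Taxon 4,Taxon 3)),Taxon 7),Taxon 5) (rooted by Taxon 0) and count the minimum state changes it requires (Fitch parsimony):
sclerotic ring: 2; keeled scales: 1; prehensile tail: 1; tarsal claw bifid: 2; hollow quills: 2.
Total tree length = 8.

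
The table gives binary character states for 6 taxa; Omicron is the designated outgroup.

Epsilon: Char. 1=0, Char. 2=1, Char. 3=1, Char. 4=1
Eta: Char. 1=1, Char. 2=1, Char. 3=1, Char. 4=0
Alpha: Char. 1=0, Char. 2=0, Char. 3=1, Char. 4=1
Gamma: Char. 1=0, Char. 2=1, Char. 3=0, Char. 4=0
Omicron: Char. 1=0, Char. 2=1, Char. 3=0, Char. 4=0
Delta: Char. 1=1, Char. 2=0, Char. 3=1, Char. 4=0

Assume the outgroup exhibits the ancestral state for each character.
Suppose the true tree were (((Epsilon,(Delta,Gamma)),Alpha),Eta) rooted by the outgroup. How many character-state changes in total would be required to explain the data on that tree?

8

Map each character onto (((Epsilon,(Delta,Gamma)),Alpha),Eta) (rooted by Omicron) and count the minimum state changes it requires (Fitch parsimony):
Char. 1: 2; Char. 2: 2; Char. 3: 2; Char. 4: 2.
Total tree length = 8.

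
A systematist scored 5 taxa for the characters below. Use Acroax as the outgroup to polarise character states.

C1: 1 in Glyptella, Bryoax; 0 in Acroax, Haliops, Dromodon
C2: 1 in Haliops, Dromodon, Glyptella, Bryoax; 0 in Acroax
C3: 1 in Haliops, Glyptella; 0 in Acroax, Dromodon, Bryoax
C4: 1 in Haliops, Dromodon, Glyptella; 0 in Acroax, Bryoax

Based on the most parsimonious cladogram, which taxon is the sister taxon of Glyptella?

The outgroup has state '0' for every character, so '1' is the derived state throughout.
C1 groups Bryoax and Glyptella, which is incompatible with the clades supported by the remaining characters; treating it as convergent (homoplasy) costs fewer steps than any alternative tree.
All ingroup taxa share the derived state '1' for C2; it defines the ingroup but does not resolve relationships within it.
C3 (derived state '1') is shared by Glyptella and Haliops — a synapomorphy uniting that clade.
C4 (derived state '1') is shared by Dromodon, Glyptella, and Haliops — a synapomorphy uniting that clade.
Most parsimonious ingroup topology: (((Haliops,Glyptella),Dromodon),Bryoax).
Glyptella and Haliops form a cherry on this tree, so they are sister taxa.

Haliops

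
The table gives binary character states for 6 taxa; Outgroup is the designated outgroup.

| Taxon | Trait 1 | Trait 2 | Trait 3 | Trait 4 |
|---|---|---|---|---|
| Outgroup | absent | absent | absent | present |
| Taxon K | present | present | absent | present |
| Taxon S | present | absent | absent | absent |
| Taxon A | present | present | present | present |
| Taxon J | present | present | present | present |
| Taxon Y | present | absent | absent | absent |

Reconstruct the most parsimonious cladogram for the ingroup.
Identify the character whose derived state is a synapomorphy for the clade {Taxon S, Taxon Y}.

Character polarity is set by the outgroup: the derived state is whichever differs from the outgroup's state, so for Trait 4 the derived state is 'absent', and for the remaining characters it is 'present'.
Trait 1 (derived state 'present') is shared by all ingroup taxa — unites the whole ingroup.
Trait 2 (derived state 'present') is shared by Taxon A, Taxon J, and Taxon K — a synapomorphy uniting that clade.
Trait 3: derived state 'present' in Taxon A and Taxon J only — synapomorphy for {Taxon A, Taxon J}.
Trait 4: derived state 'absent' in Taxon S and Taxon Y only — synapomorphy for {Taxon S, Taxon Y}.
Most parsimonious ingroup topology: ((Taxon K,(Taxon A,Taxon J)),(Taxon S,Taxon Y)).
The clade {Taxon S, Taxon Y} is supported by Trait 4: its derived state 'absent' occurs in exactly those taxa and in no other taxon (including the outgroup).

Trait 4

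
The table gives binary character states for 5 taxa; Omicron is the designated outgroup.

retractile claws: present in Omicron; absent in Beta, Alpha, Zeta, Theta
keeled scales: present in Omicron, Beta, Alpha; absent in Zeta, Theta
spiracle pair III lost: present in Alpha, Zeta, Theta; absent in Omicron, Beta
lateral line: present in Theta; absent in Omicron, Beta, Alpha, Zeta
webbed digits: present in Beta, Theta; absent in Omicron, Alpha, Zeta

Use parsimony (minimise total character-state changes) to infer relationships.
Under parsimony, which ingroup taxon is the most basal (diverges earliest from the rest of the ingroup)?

Beta

Character polarity is set by the outgroup: the derived state is whichever differs from the outgroup's state, so for retractile claws, keeled scales the derived state is 'absent', and for the remaining characters it is 'present'.
retractile claws (derived state 'absent') is shared by all ingroup taxa — unites the whole ingroup.
Only Theta and Zeta show the derived state 'absent' for keeled scales, supporting them as a clade.
Only Alpha, Theta, and Zeta show the derived state 'present' for spiracle pair III lost, supporting them as a clade.
lateral line (derived state 'present') is unique to Theta (autapomorphy; uninformative for grouping).
webbed digits (state 'present') occurs in Beta and Theta but conflicts with the nesting implied by the other characters — most parsimoniously interpreted as homoplasy.
Most parsimonious ingroup topology: (Beta,(Alpha,(Zeta,Theta))).
Beta is sister to the clade containing all other ingroup taxa, so it is the earliest-diverging (most basal) ingroup lineage.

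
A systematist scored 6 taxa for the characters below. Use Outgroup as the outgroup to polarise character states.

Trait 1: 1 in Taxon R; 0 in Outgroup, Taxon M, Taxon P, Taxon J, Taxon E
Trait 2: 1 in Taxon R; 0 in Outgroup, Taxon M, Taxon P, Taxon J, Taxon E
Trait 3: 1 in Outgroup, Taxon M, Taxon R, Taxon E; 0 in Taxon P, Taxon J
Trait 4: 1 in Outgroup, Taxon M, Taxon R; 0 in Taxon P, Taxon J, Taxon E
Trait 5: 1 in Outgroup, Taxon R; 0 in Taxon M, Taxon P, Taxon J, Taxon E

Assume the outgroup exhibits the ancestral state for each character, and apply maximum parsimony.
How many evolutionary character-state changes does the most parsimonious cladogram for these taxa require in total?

Character polarity is set by the outgroup: the derived state is whichever differs from the outgroup's state, so for Trait 3, Trait 4, Trait 5 the derived state is '0', and for the remaining characters it is '1'.
Trait 1: derived state '1' in Taxon R only — an autapomorphy, so it tells us nothing about relationships among taxa.
Trait 2: derived state '1' in Taxon R only — an autapomorphy, so it tells us nothing about relationships among taxa.
Trait 3 (derived state '0') is shared by Taxon J and Taxon P — a synapomorphy uniting that clade.
Only Taxon E, Taxon J, and Taxon P show the derived state '0' for Trait 4, supporting them as a clade.
Trait 5: derived state '0' in Taxon E, Taxon J, Taxon M, and Taxon P only — synapomorphy for {Taxon E, Taxon J, Taxon M, Taxon P}.
Most parsimonious ingroup topology: ((Taxon M,((Taxon P,Taxon J),Taxon E)),Taxon R).
Changes per character on this tree: Trait 1: 1; Trait 2: 1; Trait 3: 1; Trait 4: 1; Trait 5: 1.
Total = 5.

5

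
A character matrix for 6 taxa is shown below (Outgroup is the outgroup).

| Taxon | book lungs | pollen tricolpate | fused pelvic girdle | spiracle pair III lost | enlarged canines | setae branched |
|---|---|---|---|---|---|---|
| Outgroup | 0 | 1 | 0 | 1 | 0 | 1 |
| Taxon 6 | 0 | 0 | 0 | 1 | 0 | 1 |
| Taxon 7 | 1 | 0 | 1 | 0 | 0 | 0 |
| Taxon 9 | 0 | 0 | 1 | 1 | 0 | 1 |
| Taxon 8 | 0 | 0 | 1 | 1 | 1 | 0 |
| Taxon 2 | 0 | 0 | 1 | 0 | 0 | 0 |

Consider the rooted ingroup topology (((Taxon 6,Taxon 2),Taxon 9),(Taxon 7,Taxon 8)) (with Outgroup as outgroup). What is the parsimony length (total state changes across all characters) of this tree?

Map each character onto (((Taxon 6,Taxon 2),Taxon 9),(Taxon 7,Taxon 8)) (rooted by Outgroup) and count the minimum state changes it requires (Fitch parsimony):
book lungs: 1; pollen tricolpate: 1; fused pelvic girdle: 2; spiracle pair III lost: 2; enlarged canines: 1; setae branched: 2.
Total tree length = 9.

9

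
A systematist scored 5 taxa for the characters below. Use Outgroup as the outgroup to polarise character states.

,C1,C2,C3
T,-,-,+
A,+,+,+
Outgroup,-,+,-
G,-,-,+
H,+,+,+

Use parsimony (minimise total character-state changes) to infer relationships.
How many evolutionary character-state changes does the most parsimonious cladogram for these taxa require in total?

3

Character polarity is set by the outgroup: the derived state is whichever differs from the outgroup's state, so for C2 the derived state is '-', and for the remaining characters it is '+'.
Only A and H show the derived state '+' for C1, supporting them as a clade.
C2: derived state '-' in G and T only — synapomorphy for {G, T}.
All ingroup taxa share the derived state '+' for C3; it defines the ingroup but does not resolve relationships within it.
Most parsimonious ingroup topology: ((T,G),(A,H)).
Changes per character on this tree: C1: 1; C2: 1; C3: 1.
Total = 3.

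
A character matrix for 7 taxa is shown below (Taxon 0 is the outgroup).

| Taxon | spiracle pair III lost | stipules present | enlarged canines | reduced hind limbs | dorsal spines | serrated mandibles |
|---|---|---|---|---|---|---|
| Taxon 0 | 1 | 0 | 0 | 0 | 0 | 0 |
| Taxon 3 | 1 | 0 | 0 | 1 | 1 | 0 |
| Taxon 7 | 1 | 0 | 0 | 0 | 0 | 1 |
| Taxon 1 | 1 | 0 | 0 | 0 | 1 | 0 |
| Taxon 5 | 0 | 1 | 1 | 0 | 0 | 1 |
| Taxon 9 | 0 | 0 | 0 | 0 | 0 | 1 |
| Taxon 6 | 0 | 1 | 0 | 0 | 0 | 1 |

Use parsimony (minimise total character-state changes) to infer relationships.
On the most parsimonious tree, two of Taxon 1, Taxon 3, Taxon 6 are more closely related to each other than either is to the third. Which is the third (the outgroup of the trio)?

Taxon 6

Character polarity is set by the outgroup: the derived state is whichever differs from the outgroup's state, so for spiracle pair III lost the derived state is '0', and for the remaining characters it is '1'.
spiracle pair III lost: derived state '0' in Taxon 5, Taxon 6, and Taxon 9 only — synapomorphy for {Taxon 5, Taxon 6, Taxon 9}.
stipules present (derived state '1') is shared by Taxon 5 and Taxon 6 — a synapomorphy uniting that clade.
enlarged canines: derived state '1' in Taxon 5 only — an autapomorphy, so it tells us nothing about relationships among taxa.
reduced hind limbs (derived state '1') is unique to Taxon 3 (autapomorphy; uninformative for grouping).
dorsal spines (derived state '1') is shared by Taxon 1 and Taxon 3 — a synapomorphy uniting that clade.
serrated mandibles (derived state '1') is shared by Taxon 5, Taxon 6, Taxon 7, and Taxon 9 — a synapomorphy uniting that clade.
Most parsimonious ingroup topology: ((Taxon 3,Taxon 1),(Taxon 7,((Taxon 5,Taxon 6),Taxon 9))).
Taxon 1 and Taxon 3 share a more recent common ancestor with each other than either does with Taxon 6, so Taxon 6 is the least closely related of the three.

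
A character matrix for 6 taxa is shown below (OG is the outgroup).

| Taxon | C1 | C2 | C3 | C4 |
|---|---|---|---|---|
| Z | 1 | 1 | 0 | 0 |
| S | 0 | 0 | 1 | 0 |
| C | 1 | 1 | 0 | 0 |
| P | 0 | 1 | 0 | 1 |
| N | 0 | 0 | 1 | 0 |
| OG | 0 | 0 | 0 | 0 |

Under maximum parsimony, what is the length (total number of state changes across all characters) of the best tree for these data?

4

The outgroup has state '0' for every character, so '1' is the derived state throughout.
Only C and Z show the derived state '1' for C1, supporting them as a clade.
Only C, P, and Z show the derived state '1' for C2, supporting them as a clade.
C3 (derived state '1') is shared by N and S — a synapomorphy uniting that clade.
C4: derived state '1' in P only — an autapomorphy, so it tells us nothing about relationships among taxa.
Most parsimonious ingroup topology: (((Z,C),P),(S,N)).
Changes per character on this tree: C1: 1; C2: 1; C3: 1; C4: 1.
Total = 4.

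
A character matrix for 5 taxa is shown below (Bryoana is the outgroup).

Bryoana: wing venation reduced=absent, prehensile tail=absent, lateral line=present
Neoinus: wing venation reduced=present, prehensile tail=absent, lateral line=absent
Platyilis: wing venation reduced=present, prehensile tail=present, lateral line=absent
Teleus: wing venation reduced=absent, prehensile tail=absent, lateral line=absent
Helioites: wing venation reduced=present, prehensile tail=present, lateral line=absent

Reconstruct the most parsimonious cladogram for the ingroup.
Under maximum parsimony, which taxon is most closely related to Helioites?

Character polarity is set by the outgroup: the derived state is whichever differs from the outgroup's state, so for lateral line the derived state is 'absent', and for the remaining characters it is 'present'.
wing venation reduced: derived state 'present' in Helioites, Neoinus, and Platyilis only — synapomorphy for {Helioites, Neoinus, Platyilis}.
prehensile tail (derived state 'present') is shared by Helioites and Platyilis — a synapomorphy uniting that clade.
lateral line (derived state 'absent') is shared by all ingroup taxa — unites the whole ingroup.
Most parsimonious ingroup topology: ((Neoinus,(Platyilis,Helioites)),Teleus).
Helioites and Platyilis form a cherry on this tree, so they are sister taxa.

Platyilis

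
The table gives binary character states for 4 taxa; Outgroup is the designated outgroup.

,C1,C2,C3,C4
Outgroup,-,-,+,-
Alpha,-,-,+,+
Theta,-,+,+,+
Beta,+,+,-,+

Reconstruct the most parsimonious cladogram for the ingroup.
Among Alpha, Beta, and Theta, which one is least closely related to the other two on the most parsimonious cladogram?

Alpha

Character polarity is set by the outgroup: the derived state is whichever differs from the outgroup's state, so for C3 the derived state is '-', and for the remaining characters it is '+'.
C1 (derived state '+') is unique to Beta (autapomorphy; uninformative for grouping).
C2 (derived state '+') is shared by Beta and Theta — a synapomorphy uniting that clade.
C3: derived state '-' in Beta only — an autapomorphy, so it tells us nothing about relationships among taxa.
C4 (derived state '+') is shared by all ingroup taxa — unites the whole ingroup.
Most parsimonious ingroup topology: (Alpha,(Theta,Beta)).
Beta and Theta share a more recent common ancestor with each other than either does with Alpha, so Alpha is the least closely related of the three.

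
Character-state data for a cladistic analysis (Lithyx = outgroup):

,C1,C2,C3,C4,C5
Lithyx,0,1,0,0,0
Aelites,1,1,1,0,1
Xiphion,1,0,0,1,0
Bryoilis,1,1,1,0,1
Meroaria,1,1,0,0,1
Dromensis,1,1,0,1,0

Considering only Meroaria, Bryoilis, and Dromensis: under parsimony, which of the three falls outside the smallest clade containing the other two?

Character polarity is set by the outgroup: the derived state is whichever differs from the outgroup's state, so for C2 the derived state is '0', and for the remaining characters it is '1'.
C1 (derived state '1') is shared by all ingroup taxa — unites the whole ingroup.
C2: derived state '0' in Xiphion only — an autapomorphy, so it tells us nothing about relationships among taxa.
Only Aelites and Bryoilis show the derived state '1' for C3, supporting them as a clade.
C4: derived state '1' in Dromensis and Xiphion only — synapomorphy for {Dromensis, Xiphion}.
Only Aelites, Bryoilis, and Meroaria show the derived state '1' for C5, supporting them as a clade.
Most parsimonious ingroup topology: (((Aelites,Bryoilis),Meroaria),(Xiphion,Dromensis)).
Meroaria and Bryoilis share a more recent common ancestor with each other than either does with Dromensis, so Dromensis is the least closely related of the three.

Dromensis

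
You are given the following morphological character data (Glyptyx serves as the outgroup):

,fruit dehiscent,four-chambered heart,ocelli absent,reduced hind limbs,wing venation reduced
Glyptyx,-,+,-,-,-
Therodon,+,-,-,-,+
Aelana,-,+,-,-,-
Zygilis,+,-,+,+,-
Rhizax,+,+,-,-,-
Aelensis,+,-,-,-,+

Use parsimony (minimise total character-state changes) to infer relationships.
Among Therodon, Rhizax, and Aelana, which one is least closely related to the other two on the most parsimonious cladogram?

Aelana

Character polarity is set by the outgroup: the derived state is whichever differs from the outgroup's state, so for four-chambered heart the derived state is '-', and for the remaining characters it is '+'.
fruit dehiscent (derived state '+') is shared by Aelensis, Rhizax, Therodon, and Zygilis — a synapomorphy uniting that clade.
Only Aelensis, Therodon, and Zygilis show the derived state '-' for four-chambered heart, supporting them as a clade.
ocelli absent: derived state '+' in Zygilis only — an autapomorphy, so it tells us nothing about relationships among taxa.
reduced hind limbs (derived state '+') is unique to Zygilis (autapomorphy; uninformative for grouping).
wing venation reduced: derived state '+' in Aelensis and Therodon only — synapomorphy for {Aelensis, Therodon}.
Most parsimonious ingroup topology: ((((Therodon,Aelensis),Zygilis),Rhizax),Aelana).
Therodon and Rhizax share a more recent common ancestor with each other than either does with Aelana, so Aelana is the least closely related of the three.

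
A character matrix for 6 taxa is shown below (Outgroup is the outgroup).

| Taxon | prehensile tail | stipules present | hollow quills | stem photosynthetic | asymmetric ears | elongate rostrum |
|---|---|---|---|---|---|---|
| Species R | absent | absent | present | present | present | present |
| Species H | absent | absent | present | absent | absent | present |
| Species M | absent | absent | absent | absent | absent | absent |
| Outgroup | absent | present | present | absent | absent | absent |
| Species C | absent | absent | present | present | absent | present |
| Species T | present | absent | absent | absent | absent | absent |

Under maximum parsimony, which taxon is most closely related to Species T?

Character polarity is set by the outgroup: the derived state is whichever differs from the outgroup's state, so for stipules present, hollow quills the derived state is 'absent', and for the remaining characters it is 'present'.
prehensile tail (derived state 'present') is unique to Species T (autapomorphy; uninformative for grouping).
stipules present (derived state 'absent') is shared by all ingroup taxa — unites the whole ingroup.
hollow quills (derived state 'absent') is shared by Species M and Species T — a synapomorphy uniting that clade.
Only Species C and Species R show the derived state 'present' for stem photosynthetic, supporting them as a clade.
asymmetric ears: derived state 'present' in Species R only — an autapomorphy, so it tells us nothing about relationships among taxa.
elongate rostrum (derived state 'present') is shared by Species C, Species H, and Species R — a synapomorphy uniting that clade.
Most parsimonious ingroup topology: ((Species M,Species T),(Species H,(Species C,Species R))).
Species T and Species M form a cherry on this tree, so they are sister taxa.

Species M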